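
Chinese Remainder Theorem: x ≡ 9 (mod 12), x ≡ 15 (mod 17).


m₁ = 12, m₂ = 17, gcd = 1, so CRT applies. M = m₁·m₂ = 204
Let M₁ = M/m₁ = 17, M₂ = M/m₂ = 12
Find y₁ ≡ M₁⁻¹ (mod m₁): 17⁻¹ ≡ 5 (mod 12)
Find y₂ ≡ M₂⁻¹ (mod m₂): 12⁻¹ ≡ 10 (mod 17)
x = a₁·M₁·y₁ + a₂·M₂·y₂ = 9·17·5 + 15·12·10 = 2565
Reduce mod 204: x ≡ 117
Check: 117 mod 12 = 9 ✓, 117 mod 17 = 15 ✓

x ≡ 117 (mod 204)


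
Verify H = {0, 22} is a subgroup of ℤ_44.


Subgroup test for H = {0, 22} in (ℤ_44, +):
(1) 0 ∈ H? Yes
(2) Closure: for all a,b ∈ H, (a+b) mod 44 ∈ H? Yes
(3) Inverses: for all a ∈ H, -a mod 44 ∈ H? Yes

Yes, H is a subgroup of ℤ_44


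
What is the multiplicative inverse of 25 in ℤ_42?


Use the extended Euclidean algorithm to write 1 = 25·s + 42·t; then s mod 42 is the inverse.
Euclidean algorithm:
  25 = 0·42 + 25
  42 = 1·25 + 17
  25 = 1·17 + 8
  17 = 2·8 + 1
  8 = 8·1 + 0
gcd(25,42) = 1
Back-substitution gives: 25·(-5) + 42·(3) = 1
So 25⁻¹ ≡ -5 ≡ 37 (mod 42)
Check: 25 × 37 = 925 ≡ 1 (mod 42) ✓

25⁻¹ ≡ 37 (mod 42)


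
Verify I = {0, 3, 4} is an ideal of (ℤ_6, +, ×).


Check ideal conditions for I = {0, 3, 4} in ℤ_6:
(1) I is an additive subgroup? No
(2) For r ∈ ℤ_6 and a ∈ I: r·a ∈ I? No  [counterexample: r=2, a=4, r·a mod 6 = 2 ∉ I]

No, I is not an ideal of ℤ_6


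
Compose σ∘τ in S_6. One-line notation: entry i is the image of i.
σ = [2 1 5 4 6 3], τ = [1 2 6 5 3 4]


σ∘τ: apply τ first, then σ
1 →τ 1 →σ 2
2 →τ 2 →σ 1
3 →τ 6 →σ 3
4 →τ 5 →σ 6
5 →τ 3 →σ 5
6 →τ 4 →σ 4

σ∘τ = [2 1 3 6 5 4]


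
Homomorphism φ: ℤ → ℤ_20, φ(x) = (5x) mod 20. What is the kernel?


Kernel = preimage of identity
ker(φ) = {x ∈ ℤ : 5x ≡ 0 (mod 20)}. gcd(5,20) = 5, so 5x ≡ 0 (mod 20) ⟺ x ≡ 0 (mod 20/5 = 4). Hence ker(φ) = 4ℤ

ker(φ) = 4ℤ


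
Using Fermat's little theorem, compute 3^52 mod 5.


Fermat's little theorem: if p is prime and gcd(a,p)=1, then a^(p-1) ≡ 1 (mod p)
p = 5 is prime, gcd(3,5) = 1
Reduce exponent: 52 mod 4 = 0
So 3^52 ≡ 3^0 (mod 5)
3^0 = 1

3^52 ≡ 1 (mod 5)


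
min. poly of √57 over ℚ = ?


√57 satisfies x² - 57 = 0, irreducible over ℚ since 57 is squarefree

Minimal polynomial: x² - 57


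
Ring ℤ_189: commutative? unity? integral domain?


ℤ_189 is a commutative ring with unity 1; 189 = 3×63 is composite, so 3·63 ≡ 0 gives zero divisors (not an integral domain)
Commutative: Yes
Integral domain: No
Has unity: Yes

ℤ_189: Commutative=Yes, Unity=Yes


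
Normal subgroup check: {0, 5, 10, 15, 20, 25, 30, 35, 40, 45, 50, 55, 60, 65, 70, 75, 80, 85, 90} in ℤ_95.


H = {0, 5, 10, 15, 20, 25, 30, 35, 40, 45, 50, 55, 60, 65, 70, 75, 80, 85, 90} in ℤ_95
ℤ_95 is abelian; every subgroup of an abelian group is normal

Yes, normal subgroup


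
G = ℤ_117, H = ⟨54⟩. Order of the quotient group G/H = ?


|⟨54⟩| = n / gcd(54, 117) = 117 / 9 = 13
H is normal (ℤ_117 is abelian).
|G/H| = |G| / |H| = 117 / 13 = 9

|G/H| = 9


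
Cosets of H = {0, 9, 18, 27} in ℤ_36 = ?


H = {0, 9, 18, 27}, |H| = 4
Number of cosets = |G|/|H| = 36/4 = 9
0 + H = {0, 9, 18, 27}
1 + H = {1, 10, 19, 28}
2 + H = {2, 11, 20, 29}
3 + H = {3, 12, 21, 30}
4 + H = {4, 13, 22, 31}
5 + H = {5, 14, 23, 32}
6 + H = {6, 15, 24, 33}
7 + H = {7, 16, 25, 34}
8 + H = {8, 17, 26, 35}

Cosets: 0+H={0,9,18,27}; 1+H={1,10,19,28}; 2+H={2,11,20,29}; 3+H={3,12,21,30}; 4+H={4,13,22,31}; 5+H={5,14,23,32}; 6+H={6,15,24,33}; 7+H={7,16,25,34}; 8+H={8,17,26,35}


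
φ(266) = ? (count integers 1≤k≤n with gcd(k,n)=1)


Factor n: 266 = 2 × 7 × 19
φ(n) = n · ∏(1 - 1/p) over distinct primes p | n
φ(266) = 266 · (1 - 1/2) · (1 - 1/7) · (1 - 1/19) = 108

φ(266) = 108


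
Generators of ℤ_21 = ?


g generates ℤ_n iff gcd(g,n) = 1
Prime factors of 21: 3, 7
Generators are g ∈ {1,...,20} not divisible by any of these primes.
Generators: {1, 2, 4, 5, 8, 10, 11, 13, 16, 17, 19, 20}
Number of generators = φ(21) = 12

Generators of ℤ_21 = {1, 2, 4, 5, 8, 10, 11, 13, 16, 17, 19, 20}


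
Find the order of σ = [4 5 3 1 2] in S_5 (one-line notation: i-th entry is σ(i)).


Cycle decomposition: (1 4) (2 5)
Cycle lengths: 2, 2
Order = lcm(2, 2) = 2

ord(σ) = 2


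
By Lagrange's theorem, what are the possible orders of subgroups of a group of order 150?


Lagrange's theorem: |H| divides |G|
|G| = 150
Divisors of 150: 1, 2, 3, 5, 6, 10, 15, 25, 30, 50, 75, 150

Possible subgroup orders: {1, 2, 3, 5, 6, 10, 15, 25, 30, 50, 75, 150}


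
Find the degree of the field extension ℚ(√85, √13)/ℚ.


[ℚ(√85,√13):ℚ] = [ℚ(√85,√13):ℚ(√85)]·[ℚ(√85):ℚ] = 2·2 = 4

[ℚ(√85, √13)/ℚ] = 4


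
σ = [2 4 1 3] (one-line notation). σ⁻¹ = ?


To find σ⁻¹, swap domain and range:
σ(1) = 2 → σ⁻¹(2) = 1
σ(2) = 4 → σ⁻¹(4) = 2
σ(3) = 1 → σ⁻¹(1) = 3
σ(4) = 3 → σ⁻¹(3) = 4

σ⁻¹ = [3 1 4 2]


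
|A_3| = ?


|A_n| = n!/2 (even permutations)
|A_3| = 3!/2 = 6/2 = 3

|A_3| = 3


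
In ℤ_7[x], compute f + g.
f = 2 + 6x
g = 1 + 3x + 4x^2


Add coefficients mod 7:
x^0: 2 + 1 = 3 (mod 7)
x^1: 6 + 3 = 2 (mod 7)
x^2: 0 + 4 = 4 (mod 7)
Result: 3 + 2x + 4x^2

f + g = 3 + 2x + 4x^2


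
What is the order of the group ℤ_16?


ℤ_n has n elements.

|ℤ_16| = 16


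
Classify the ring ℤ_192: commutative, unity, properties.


ℤ_192 is a commutative ring with unity 1; 192 = 2×96 is composite, so 2·96 ≡ 0 gives zero divisors (not an integral domain)
Commutative: Yes
Integral domain: No
Has unity: Yes

ℤ_192: Commutative=Yes, Unity=Yes


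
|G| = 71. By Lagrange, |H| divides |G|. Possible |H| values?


Lagrange's theorem: |H| divides |G|
|G| = 71
Divisors of 71: 1, 71

Possible subgroup orders: {1, 71}


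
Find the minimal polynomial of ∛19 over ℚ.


∛19 satisfies x³ - 19 = 0, irreducible over ℚ (no rational root; 19 is not a perfect cube)

Minimal polynomial: x³ - 19


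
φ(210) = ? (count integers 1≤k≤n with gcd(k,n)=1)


Factor n: 210 = 2 × 3 × 5 × 7
φ(n) = n · ∏(1 - 1/p) over distinct primes p | n
φ(210) = 210 · (1 - 1/2) · (1 - 1/3) · (1 - 1/5) · (1 - 1/7) = 48

φ(210) = 48


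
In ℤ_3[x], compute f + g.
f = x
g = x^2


Add coefficients mod 3:
x^0: 0 + 0 = 0 (mod 3)
x^1: 1 + 0 = 1 (mod 3)
x^2: 0 + 1 = 1 (mod 3)
Result: x + x^2

f + g = x + x^2


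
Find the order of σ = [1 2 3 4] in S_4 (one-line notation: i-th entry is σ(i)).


Cycle decomposition: identity (all elements fixed)
Order = 1 (identity has order 1)

ord(σ) = 1


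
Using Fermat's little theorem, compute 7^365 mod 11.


Fermat's little theorem: if p is prime and gcd(a,p)=1, then a^(p-1) ≡ 1 (mod p)
p = 11 is prime, gcd(7,11) = 1
Reduce exponent: 365 mod 10 = 5
So 7^365 ≡ 7^5 (mod 11)
7^5 mod 11 = 10

7^365 ≡ 10 (mod 11)


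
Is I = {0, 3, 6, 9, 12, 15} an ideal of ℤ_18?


Check ideal conditions for I = {0, 3, 6, 9, 12, 15} in ℤ_18:
(1) I is an additive subgroup? Yes
(2) For r ∈ ℤ_18 and a ∈ I: r·a ∈ I? Yes

Yes, I is an ideal of ℤ_18


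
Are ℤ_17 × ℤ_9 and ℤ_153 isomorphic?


Comparing ℤ_17 × ℤ_9 and ℤ_153:
gcd(17,9) = 1, so ℤ_17 × ℤ_9 ≅ ℤ_153 (CRT)

Yes, ℤ_17 × ℤ_9 ≅ ℤ_153


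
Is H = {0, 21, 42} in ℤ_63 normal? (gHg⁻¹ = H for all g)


H = {0, 21, 42} in ℤ_63
ℤ_63 is abelian; every subgroup of an abelian group is normal

Yes, normal subgroup


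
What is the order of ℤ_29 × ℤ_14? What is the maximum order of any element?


|ℤ_29 × ℤ_14| = 29 × 14 = 406
Max element order = lcm(29,14) = 406
Cyclic? Yes (gcd=1)

|ℤ_29×ℤ_14| = 406, max element order = 406


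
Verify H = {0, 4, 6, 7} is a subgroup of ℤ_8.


Subgroup test for H = {0, 4, 6, 7} in (ℤ_8, +):
(1) 0 ∈ H? Yes
(2) Closure: for all a,b ∈ H, (a+b) mod 8 ∈ H? No  [counterexample: 4 + 6 = 2 ∉ H]
(3) Inverses: for all a ∈ H, -a mod 8 ∈ H? No

No, H is not a subgroup of ℤ_8


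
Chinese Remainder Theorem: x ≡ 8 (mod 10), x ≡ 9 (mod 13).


m₁ = 10, m₂ = 13, gcd = 1, so CRT applies. M = m₁·m₂ = 130
Let M₁ = M/m₁ = 13, M₂ = M/m₂ = 10
Find y₁ ≡ M₁⁻¹ (mod m₁): 13⁻¹ ≡ 7 (mod 10)
Find y₂ ≡ M₂⁻¹ (mod m₂): 10⁻¹ ≡ 4 (mod 13)
x = a₁·M₁·y₁ + a₂·M₂·y₂ = 8·13·7 + 9·10·4 = 1088
Reduce mod 130: x ≡ 48
Check: 48 mod 10 = 8 ✓, 48 mod 13 = 9 ✓

x ≡ 48 (mod 130)


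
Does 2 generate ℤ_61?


g generates ℤ_n iff gcd(g, n) = 1
gcd(2, 61) = 1
Since gcd = 1, 2 is a generator.

Yes, 2 generates ℤ_61


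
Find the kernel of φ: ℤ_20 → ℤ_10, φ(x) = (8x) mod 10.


Kernel = preimage of identity
ker(φ) = {x ∈ ℤ_20 : 8x ≡ 0 (mod 10)}. Since 10 | 20, φ is well-defined. The kernel is the cyclic subgroup ⟨5⟩ of ℤ_20 (order 4), i.e. {0, 5, 10, 15}

ker(φ) = {0, 5, 10, 15}


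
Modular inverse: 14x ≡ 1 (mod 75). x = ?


Use the extended Euclidean algorithm to write 1 = 14·s + 75·t; then s mod 75 is the inverse.
Euclidean algorithm:
  14 = 0·75 + 14
  75 = 5·14 + 5
  14 = 2·5 + 4
  5 = 1·4 + 1
  4 = 4·1 + 0
gcd(14,75) = 1
Back-substitution gives: 14·(-16) + 75·(3) = 1
So 14⁻¹ ≡ -16 ≡ 59 (mod 75)
Check: 14 × 59 = 826 ≡ 1 (mod 75) ✓

14⁻¹ ≡ 59 (mod 75)


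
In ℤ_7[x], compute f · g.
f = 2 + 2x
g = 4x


Expand and collect like terms; reduce coefficients mod 7:
x^0: 2·0 = 0 ≡ 0 (mod 7)
x^1: 2·4 + 2·0 = 8 ≡ 1 (mod 7)
x^2: 2·4 = 8 ≡ 1 (mod 7)
Result: x + x^2

f · g = x + x^2


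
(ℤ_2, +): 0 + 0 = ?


Operation: addition mod 2
0 + 0 = (a + b) mod 2 with a = 0, b = 0

0 + 0 = 0


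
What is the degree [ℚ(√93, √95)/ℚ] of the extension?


[ℚ(√93,√95):ℚ] = [ℚ(√93,√95):ℚ(√93)]·[ℚ(√93):ℚ] = 2·2 = 4

[ℚ(√93, √95)/ℚ] = 4


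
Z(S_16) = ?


Z(G) = {g ∈ G | gx = xg for all x ∈ G}
S_n is non-abelian for n ≥ 3; Z(S_16) is trivial

Z(S_16) = {e}


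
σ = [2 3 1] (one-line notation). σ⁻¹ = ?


To find σ⁻¹, swap domain and range:
σ(1) = 2 → σ⁻¹(2) = 1
σ(2) = 3 → σ⁻¹(3) = 2
σ(3) = 1 → σ⁻¹(1) = 3

σ⁻¹ = [3 1 2]


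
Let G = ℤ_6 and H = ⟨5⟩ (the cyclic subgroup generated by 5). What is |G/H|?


|⟨5⟩| = n / gcd(5, 6) = 6 / 1 = 6
H is normal (ℤ_6 is abelian).
|G/H| = |G| / |H| = 6 / 6 = 1

|G/H| = 1


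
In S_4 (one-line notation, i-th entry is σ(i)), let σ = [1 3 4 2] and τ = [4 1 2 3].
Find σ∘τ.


σ∘τ: apply τ first, then σ
1 →τ 4 →σ 2
2 →τ 1 →σ 1
3 →τ 2 →σ 3
4 →τ 3 →σ 4

σ∘τ = [2 1 3 4]


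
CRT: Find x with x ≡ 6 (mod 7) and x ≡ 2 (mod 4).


m₁ = 7, m₂ = 4, gcd = 1, so CRT applies. M = m₁·m₂ = 28
Let M₁ = M/m₁ = 4, M₂ = M/m₂ = 7
Find y₁ ≡ M₁⁻¹ (mod m₁): 4⁻¹ ≡ 2 (mod 7)
Find y₂ ≡ M₂⁻¹ (mod m₂): 7⁻¹ ≡ 3 (mod 4)
x = a₁·M₁·y₁ + a₂·M₂·y₂ = 6·4·2 + 2·7·3 = 90
Reduce mod 28: x ≡ 6
Check: 6 mod 7 = 6 ✓, 6 mod 4 = 2 ✓

x ≡ 6 (mod 28)


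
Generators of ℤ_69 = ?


g generates ℤ_n iff gcd(g,n) = 1
Prime factors of 69: 3, 23
Generators are g ∈ {1,...,68} not divisible by any of these primes.
Generators: {1, 2, 4, 5, 7, 8, 10, 11, 13, 14, 16, 17, 19, 20, 22, 25, 26, 28, 29, 31, 32, 34, 35, 37, 38, 40, 41, 43, 44, 47, 49, 50, 52, 53, 55, 56, 58, 59, 61, 62, 64, 65, 67, 68}
Number of generators = φ(69) = 44

Generators of ℤ_69 = {1, 2, 4, 5, 7, 8, 10, 11, 13, 14, 16, 17, 19, 20, 22, 25, 26, 28, 29, 31, 32, 34, 35, 37, 38, 40, 41, 43, 44, 47, 49, 50, 52, 53, 55, 56, 58, 59, 61, 62, 64, 65, 67, 68}


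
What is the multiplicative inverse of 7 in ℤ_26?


Use the extended Euclidean algorithm to write 1 = 7·s + 26·t; then s mod 26 is the inverse.
Euclidean algorithm:
  7 = 0·26 + 7
  26 = 3·7 + 5
  7 = 1·5 + 2
  5 = 2·2 + 1
  2 = 2·1 + 0
gcd(7,26) = 1
Back-substitution gives: 7·(-11) + 26·(3) = 1
So 7⁻¹ ≡ -11 ≡ 15 (mod 26)
Check: 7 × 15 = 105 ≡ 1 (mod 26) ✓

7⁻¹ ≡ 15 (mod 26)


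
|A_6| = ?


|A_n| = n!/2 (even permutations)
|A_6| = 6!/2 = 720/2 = 360

|A_6| = 360


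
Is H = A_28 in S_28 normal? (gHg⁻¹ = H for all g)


H = A_28 in S_28
A_28 has index 2 in S_28, and every subgroup of index 2 is normal

Yes, normal subgroup


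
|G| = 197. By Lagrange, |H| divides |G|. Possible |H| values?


Lagrange's theorem: |H| divides |G|
|G| = 197
Divisors of 197: 1, 197

Possible subgroup orders: {1, 197}


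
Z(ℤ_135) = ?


Z(G) = {g ∈ G | gx = xg for all x ∈ G}
ℤ_135 is abelian, so Z(G) = G

Z(ℤ_135) = ℤ_135


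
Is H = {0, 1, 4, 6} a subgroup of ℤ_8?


Subgroup test for H = {0, 1, 4, 6} in (ℤ_8, +):
(1) 0 ∈ H? Yes
(2) Closure: for all a,b ∈ H, (a+b) mod 8 ∈ H? No  [counterexample: 1 + 1 = 2 ∉ H]
(3) Inverses: for all a ∈ H, -a mod 8 ∈ H? No

No, H is not a subgroup of ℤ_8


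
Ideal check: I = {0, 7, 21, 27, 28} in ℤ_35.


Check ideal conditions for I = {0, 7, 21, 27, 28} in ℤ_35:
(1) I is an additive subgroup? No
(2) For r ∈ ℤ_35 and a ∈ I: r·a ∈ I? No  [counterexample: r=2, a=7, r·a mod 35 = 14 ∉ I]

No, I is not an ideal of ℤ_35


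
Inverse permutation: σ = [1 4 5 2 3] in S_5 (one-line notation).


To find σ⁻¹, swap domain and range:
σ(1) = 1 → σ⁻¹(1) = 1
σ(2) = 4 → σ⁻¹(4) = 2
σ(3) = 5 → σ⁻¹(5) = 3
σ(4) = 2 → σ⁻¹(2) = 4
σ(5) = 3 → σ⁻¹(3) = 5

σ⁻¹ = [1 4 5 2 3]


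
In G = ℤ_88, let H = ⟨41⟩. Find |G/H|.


|⟨41⟩| = n / gcd(41, 88) = 88 / 1 = 88
H is normal (ℤ_88 is abelian).
|G/H| = |G| / |H| = 88 / 88 = 1

|G/H| = 1


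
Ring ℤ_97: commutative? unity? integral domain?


ℤ_97 is a commutative ring with unity 1; 97 is prime, so ℤ_97 is a field (hence an integral domain)
Commutative: Yes
Integral domain: Yes
Has unity: Yes

ℤ_97: Commutative=Yes, Unity=Yes


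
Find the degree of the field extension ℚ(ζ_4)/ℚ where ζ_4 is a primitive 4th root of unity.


[ℚ(ζ_n):ℚ] = deg Φ_n(x) = φ(n). Here φ(4) = 2

[ℚ(ζ_4)/ℚ where ζ_4 is a primitive 4th root of unity] = 2


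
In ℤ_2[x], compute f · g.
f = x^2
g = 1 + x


Expand and collect like terms; reduce coefficients mod 2:
x^0: 0·1 = 0 ≡ 0 (mod 2)
x^1: 0·1 + 0·1 = 0 ≡ 0 (mod 2)
x^2: 0·1 + 1·1 = 1 ≡ 1 (mod 2)
x^3: 1·1 = 1 ≡ 1 (mod 2)
Result: x^2 + x^3

f · g = x^2 + x^3


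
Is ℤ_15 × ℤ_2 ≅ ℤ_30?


Comparing ℤ_15 × ℤ_2 and ℤ_30:
gcd(15,2) = 1, so ℤ_15 × ℤ_2 ≅ ℤ_30 (CRT)

Yes, ℤ_15 × ℤ_2 ≅ ℤ_30


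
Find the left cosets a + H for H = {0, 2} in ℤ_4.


H = {0, 2}, |H| = 2
Number of cosets = |G|/|H| = 4/2 = 2
0 + H = {0, 2}
1 + H = {1, 3}

Cosets: 0+H={0,2}; 1+H={1,3}


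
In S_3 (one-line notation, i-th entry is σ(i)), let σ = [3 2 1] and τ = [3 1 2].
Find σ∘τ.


σ∘τ: apply τ first, then σ
1 →τ 3 →σ 1
2 →τ 1 →σ 3
3 →τ 2 →σ 2

σ∘τ = [1 3 2]


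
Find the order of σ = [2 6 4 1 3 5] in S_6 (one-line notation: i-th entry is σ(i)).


Cycle decomposition: (1 2 6 5 3 4)
Cycle lengths: 6
Order = lcm(6) = 6

ord(σ) = 6


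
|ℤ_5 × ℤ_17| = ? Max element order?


|ℤ_5 × ℤ_17| = 5 × 17 = 85
Max element order = lcm(5,17) = 85
Cyclic? Yes (gcd=1)

|ℤ_5×ℤ_17| = 85, max element order = 85


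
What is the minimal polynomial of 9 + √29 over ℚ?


Let α = 9 + √29. Then α - 9 = √29, so (α - 9)² = 29, giving α² - 18α + 52 = 0. Degree 2 and α ∉ ℚ, so this is the minimal polynomial.

Minimal polynomial: x² - 18x + 52


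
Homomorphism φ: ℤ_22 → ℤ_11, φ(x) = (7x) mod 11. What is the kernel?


Kernel = preimage of identity
ker(φ) = {x ∈ ℤ_22 : 7x ≡ 0 (mod 11)}. Since 11 | 22, φ is well-defined. The kernel is the cyclic subgroup ⟨11⟩ of ℤ_22 (order 2), i.e. {0, 11}

ker(φ) = {0, 11}


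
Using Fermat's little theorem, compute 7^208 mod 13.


Fermat's little theorem: if p is prime and gcd(a,p)=1, then a^(p-1) ≡ 1 (mod p)
p = 13 is prime, gcd(7,13) = 1
Reduce exponent: 208 mod 12 = 4
So 7^208 ≡ 7^4 (mod 13)
7^4 mod 13 = 9

7^208 ≡ 9 (mod 13)


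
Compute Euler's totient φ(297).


Factor n: 297 = 3^3 × 11
φ(n) = n · ∏(1 - 1/p) over distinct primes p | n
φ(297) = 297 · (1 - 1/3) · (1 - 1/11) = 180

φ(297) = 180


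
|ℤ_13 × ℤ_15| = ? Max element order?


|ℤ_13 × ℤ_15| = 13 × 15 = 195
Max element order = lcm(13,15) = 195
Cyclic? Yes (gcd=1)

|ℤ_13×ℤ_15| = 195, max element order = 195


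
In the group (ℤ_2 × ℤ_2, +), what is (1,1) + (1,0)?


Operation: componentwise addition mod (2, 2)
(1,1) + (1,0) = ((a₁+b₁) mod 2, (a₂+b₂) mod 2) with a = (1,1), b = (1,0)

(1,1) + (1,0) = (0,1)


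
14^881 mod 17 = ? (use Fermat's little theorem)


Fermat's little theorem: if p is prime and gcd(a,p)=1, then a^(p-1) ≡ 1 (mod p)
p = 17 is prime, gcd(14,17) = 1
Reduce exponent: 881 mod 16 = 1
So 14^881 ≡ 14^1 (mod 17)
14^1 mod 17 = 14

14^881 ≡ 14 (mod 17)


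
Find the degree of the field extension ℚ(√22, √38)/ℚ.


[ℚ(√22,√38):ℚ] = [ℚ(√22,√38):ℚ(√22)]·[ℚ(√22):ℚ] = 2·2 = 4

[ℚ(√22, √38)/ℚ] = 4


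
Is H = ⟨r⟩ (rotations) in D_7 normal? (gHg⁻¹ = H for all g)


H = ⟨r⟩ (rotations) in D_7
The rotation subgroup ⟨r⟩ has index 2 in D_7, so it is normal

Yes, normal subgroup


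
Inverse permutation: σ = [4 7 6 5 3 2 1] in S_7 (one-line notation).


To find σ⁻¹, swap domain and range:
σ(1) = 4 → σ⁻¹(4) = 1
σ(2) = 7 → σ⁻¹(7) = 2
σ(3) = 6 → σ⁻¹(6) = 3
σ(4) = 5 → σ⁻¹(5) = 4
σ(5) = 3 → σ⁻¹(3) = 5
σ(6) = 2 → σ⁻¹(2) = 6
σ(7) = 1 → σ⁻¹(1) = 7

σ⁻¹ = [7 6 5 1 4 3 2]


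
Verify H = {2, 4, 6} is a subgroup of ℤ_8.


Subgroup test for H = {2, 4, 6} in (ℤ_8, +):
(1) 0 ∈ H? No
(2) Closure: for all a,b ∈ H, (a+b) mod 8 ∈ H? No  [counterexample: 2 + 6 = 0 ∉ H]
(3) Inverses: for all a ∈ H, -a mod 8 ∈ H? Yes

No, H is not a subgroup of ℤ_8


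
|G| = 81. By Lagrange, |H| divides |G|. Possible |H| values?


Lagrange's theorem: |H| divides |G|
|G| = 81
Divisors of 81: 1, 3, 9, 27, 81

Possible subgroup orders: {1, 3, 9, 27, 81}


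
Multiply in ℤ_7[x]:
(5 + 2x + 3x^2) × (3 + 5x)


Expand and collect like terms; reduce coefficients mod 7:
x^0: 5·3 = 15 ≡ 1 (mod 7)
x^1: 5·5 + 2·3 = 31 ≡ 3 (mod 7)
x^2: 2·5 + 3·3 = 19 ≡ 5 (mod 7)
x^3: 3·5 = 15 ≡ 1 (mod 7)
Result: 1 + 3x + 5x^2 + x^3

f · g = 1 + 3x + 5x^2 + x^3


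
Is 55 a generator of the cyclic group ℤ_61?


g generates ℤ_n iff gcd(g, n) = 1
gcd(55, 61) = 1
Since gcd = 1, 55 is a generator.

Yes, 55 generates ℤ_61


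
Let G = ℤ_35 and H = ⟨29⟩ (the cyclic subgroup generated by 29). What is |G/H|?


|⟨29⟩| = n / gcd(29, 35) = 35 / 1 = 35
H is normal (ℤ_35 is abelian).
|G/H| = |G| / |H| = 35 / 35 = 1

|G/H| = 1


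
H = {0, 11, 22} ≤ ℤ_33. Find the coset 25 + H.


25 + H = {25 + h (mod 33) : h ∈ H}
25+0=25, 25+11=3, 25+22=14
25 + H = {3, 14, 25} = 3 + H

25 + H = {3, 14, 25}


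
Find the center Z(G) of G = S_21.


Z(G) = {g ∈ G | gx = xg for all x ∈ G}
S_n is non-abelian for n ≥ 3; Z(S_21) is trivial

Z(S_21) = {e}


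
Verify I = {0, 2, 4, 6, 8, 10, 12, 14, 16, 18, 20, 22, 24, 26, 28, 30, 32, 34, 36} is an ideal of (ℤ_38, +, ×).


Check ideal conditions for I = {0, 2, 4, 6, 8, 10, 12, 14, 16, 18, 20, 22, 24, 26, 28, 30, 32, 34, 36} in ℤ_38:
(1) I is an additive subgroup? Yes
(2) For r ∈ ℤ_38 and a ∈ I: r·a ∈ I? Yes

Yes, I is an ideal of ℤ_38


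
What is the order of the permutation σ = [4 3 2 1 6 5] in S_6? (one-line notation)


Cycle decomposition: (1 4) (2 3) (5 6)
Cycle lengths: 2, 2, 2
Order = lcm(2, 2, 2) = 2

ord(σ) = 2


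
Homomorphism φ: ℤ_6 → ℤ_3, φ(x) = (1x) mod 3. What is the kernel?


Kernel = preimage of identity
ker(φ) = {x ∈ ℤ_6 : 1x ≡ 0 (mod 3)}. Since 3 | 6, φ is well-defined. The kernel is the cyclic subgroup ⟨3⟩ of ℤ_6 (order 2), i.e. {0, 3}

ker(φ) = {0, 3}


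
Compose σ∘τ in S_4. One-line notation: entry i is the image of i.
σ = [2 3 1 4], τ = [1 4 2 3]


σ∘τ: apply τ first, then σ
1 →τ 1 →σ 2
2 →τ 4 →σ 4
3 →τ 2 →σ 3
4 →τ 3 →σ 1

σ∘τ = [2 4 3 1]


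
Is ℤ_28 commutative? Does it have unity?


ℤ_28 is a commutative ring with unity 1; 28 = 2×14 is composite, so 2·14 ≡ 0 gives zero divisors (not an integral domain)
Commutative: Yes
Integral domain: No
Has unity: Yes

ℤ_28: Commutative=Yes, Unity=Yes


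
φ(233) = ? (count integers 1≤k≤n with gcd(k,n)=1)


Factor n: 233 = 233
φ(n) = n · ∏(1 - 1/p) over distinct primes p | n
φ(233) = 233 · (1 - 1/233) = 232

φ(233) = 232


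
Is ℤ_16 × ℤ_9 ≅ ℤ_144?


Comparing ℤ_16 × ℤ_9 and ℤ_144:
gcd(16,9) = 1, so ℤ_16 × ℤ_9 ≅ ℤ_144 (CRT)

Yes, ℤ_16 × ℤ_9 ≅ ℤ_144


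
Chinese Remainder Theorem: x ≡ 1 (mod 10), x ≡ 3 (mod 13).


m₁ = 10, m₂ = 13, gcd = 1, so CRT applies. M = m₁·m₂ = 130
Let M₁ = M/m₁ = 13, M₂ = M/m₂ = 10
Find y₁ ≡ M₁⁻¹ (mod m₁): 13⁻¹ ≡ 7 (mod 10)
Find y₂ ≡ M₂⁻¹ (mod m₂): 10⁻¹ ≡ 4 (mod 13)
x = a₁·M₁·y₁ + a₂·M₂·y₂ = 1·13·7 + 3·10·4 = 211
Reduce mod 130: x ≡ 81
Check: 81 mod 10 = 1 ✓, 81 mod 13 = 3 ✓

x ≡ 81 (mod 130)


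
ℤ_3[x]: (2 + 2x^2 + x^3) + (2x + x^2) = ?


Add coefficients mod 3:
x^0: 2 + 0 = 2 (mod 3)
x^1: 0 + 2 = 2 (mod 3)
x^2: 2 + 1 = 0 (mod 3)
x^3: 1 + 0 = 1 (mod 3)
Result: 2 + 2x + x^3

f + g = 2 + 2x + x^3


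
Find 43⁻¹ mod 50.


Use the extended Euclidean algorithm to write 1 = 43·s + 50·t; then s mod 50 is the inverse.
Euclidean algorithm:
  43 = 0·50 + 43
  50 = 1·43 + 7
  43 = 6·7 + 1
  7 = 7·1 + 0
gcd(43,50) = 1
Back-substitution gives: 43·(7) + 50·(-6) = 1
So 43⁻¹ ≡ 7 ≡ 7 (mod 50)
Check: 43 × 7 = 301 ≡ 1 (mod 50) ✓

43⁻¹ ≡ 7 (mod 50)


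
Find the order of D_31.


|D_n| = 2n (n rotations and n reflections)
|D_31| = 2×31 = 62

|D_31| = 62


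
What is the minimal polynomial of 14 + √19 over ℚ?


Let α = 14 + √19. Then α - 14 = √19, so (α - 14)² = 19, giving α² - 28α + 177 = 0. Degree 2 and α ∉ ℚ, so this is the minimal polynomial.

Minimal polynomial: x² - 28x + 177


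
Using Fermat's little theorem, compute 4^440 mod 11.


Fermat's little theorem: if p is prime and gcd(a,p)=1, then a^(p-1) ≡ 1 (mod p)
p = 11 is prime, gcd(4,11) = 1
Reduce exponent: 440 mod 10 = 0
So 4^440 ≡ 4^0 (mod 11)
4^0 = 1

4^440 ≡ 1 (mod 11)


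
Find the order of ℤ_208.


ℤ_n has n elements.

|ℤ_208| = 208


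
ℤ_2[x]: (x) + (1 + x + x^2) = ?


Add coefficients mod 2:
x^0: 0 + 1 = 1 (mod 2)
x^1: 1 + 1 = 0 (mod 2)
x^2: 0 + 1 = 1 (mod 2)
Result: 1 + x^2

f + g = 1 + x^2


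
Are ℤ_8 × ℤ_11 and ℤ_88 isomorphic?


Comparing ℤ_8 × ℤ_11 and ℤ_88:
gcd(8,11) = 1, so ℤ_8 × ℤ_11 ≅ ℤ_88 (CRT)

Yes, ℤ_8 × ℤ_11 ≅ ℤ_88


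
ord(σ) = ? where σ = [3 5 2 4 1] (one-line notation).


Cycle decomposition: (1 3 2 5)
Cycle lengths: 4
Order = lcm(4) = 4

ord(σ) = 4


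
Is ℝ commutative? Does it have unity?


ℝ is a field: commutative, has unity, every nonzero element is a unit (hence an integral domain)
Commutative: Yes
Integral domain: Yes
Has unity: Yes

ℝ: Commutative=Yes, Unity=Yes


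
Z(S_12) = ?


Z(G) = {g ∈ G | gx = xg for all x ∈ G}
S_n is non-abelian for n ≥ 3; Z(S_12) is trivial

Z(S_12) = {e}


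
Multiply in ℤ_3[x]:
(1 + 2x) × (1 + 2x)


Expand and collect like terms; reduce coefficients mod 3:
x^0: 1·1 = 1 ≡ 1 (mod 3)
x^1: 1·2 + 2·1 = 4 ≡ 1 (mod 3)
x^2: 2·2 = 4 ≡ 1 (mod 3)
Result: 1 + x + x^2

f · g = 1 + x + x^2


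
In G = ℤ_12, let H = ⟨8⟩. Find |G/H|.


|⟨8⟩| = n / gcd(8, 12) = 12 / 4 = 3
H is normal (ℤ_12 is abelian).
|G/H| = |G| / |H| = 12 / 3 = 4

|G/H| = 4


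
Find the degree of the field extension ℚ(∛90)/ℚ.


∛90 has minimal polynomial x³ - 90 (irreducible over ℚ since 90 is not a perfect cube)

[ℚ(∛90)/ℚ] = 3


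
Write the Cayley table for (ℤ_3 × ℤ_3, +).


Elements: {(0,0), (0,1), (0,2), (1,0), (1,1), (1,2), (2,0), (2,1), (2,2)}
Operation: componentwise addition mod (3, 3)
Entry (a, b) = ((a₁+b₁) mod 3, (a₂+b₂) mod 3)

Cayley table:
      | (0,0) | (0,1) | (0,2) | (1,0) | (1,1) | (1,2) | (2,0) | (2,1) | (2,2)
(0,0) | (0,0) | (0,1) | (0,2) | (1,0) | (1,1) | (1,2) | (2,0) | (2,1) | (2,2)
(0,1) | (0,1) | (0,2) | (0,0) | (1,1) | (1,2) | (1,0) | (2,1) | (2,2) | (2,0)
(0,2) | (0,2) | (0,0) | (0,1) | (1,2) | (1,0) | (1,1) | (2,2) | (2,0) | (2,1)
(1,0) | (1,0) | (1,1) | (1,2) | (2,0) | (2,1) | (2,2) | (0,0) | (0,1) | (0,2)
(1,1) | (1,1) | (1,2) | (1,0) | (2,1) | (2,2) | (2,0) | (0,1) | (0,2) | (0,0)
(1,2) | (1,2) | (1,0) | (1,1) | (2,2) | (2,0) | (2,1) | (0,2) | (0,0) | (0,1)
(2,0) | (2,0) | (2,1) | (2,2) | (0,0) | (0,1) | (0,2) | (1,0) | (1,1) | (1,2)
(2,1) | (2,1) | (2,2) | (2,0) | (0,1) | (0,2) | (0,0) | (1,1) | (1,2) | (1,0)
(2,2) | (2,2) | (2,0) | (2,1) | (0,2) | (0,0) | (0,1) | (1,2) | (1,0) | (1,1)


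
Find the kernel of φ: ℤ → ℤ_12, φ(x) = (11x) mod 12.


Kernel = preimage of identity
ker(φ) = {x ∈ ℤ : 11x ≡ 0 (mod 12)}. gcd(11,12) = 1, so 11x ≡ 0 (mod 12) ⟺ x ≡ 0 (mod 12/1 = 12). Hence ker(φ) = 12ℤ

ker(φ) = 12ℤ


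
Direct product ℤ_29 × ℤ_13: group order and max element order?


|ℤ_29 × ℤ_13| = 29 × 13 = 377
Max element order = lcm(29,13) = 377
Cyclic? Yes (gcd=1)

|ℤ_29×ℤ_13| = 377, max element order = 377


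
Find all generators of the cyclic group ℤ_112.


g generates ℤ_n iff gcd(g,n) = 1
Prime factors of 112: 2, 7
Generators are g ∈ {1,...,111} not divisible by any of these primes.
Generators: {1, 3, 5, 9, 11, 13, 15, 17, 19, 23, 25, 27, 29, 31, 33, 37, 39, 41, 43, 45, 47, 51, 53, 55, 57, 59, 61, 65, 67, 69, 71, 73, 75, 79, 81, 83, 85, 87, 89, 93, 95, 97, 99, 101, 103, 107, 109, 111}
Number of generators = φ(112) = 48

Generators of ℤ_112 = {1, 3, 5, 9, 11, 13, 15, 17, 19, 23, 25, 27, 29, 31, 33, 37, 39, 41, 43, 45, 47, 51, 53, 55, 57, 59, 61, 65, 67, 69, 71, 73, 75, 79, 81, 83, 85, 87, 89, 93, 95, 97, 99, 101, 103, 107, 109, 111}


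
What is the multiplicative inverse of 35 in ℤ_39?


Use the extended Euclidean algorithm to write 1 = 35·s + 39·t; then s mod 39 is the inverse.
Euclidean algorithm:
  35 = 0·39 + 35
  39 = 1·35 + 4
  35 = 8·4 + 3
  4 = 1·3 + 1
  3 = 3·1 + 0
gcd(35,39) = 1
Back-substitution gives: 35·(-10) + 39·(9) = 1
So 35⁻¹ ≡ -10 ≡ 29 (mod 39)
Check: 35 × 29 = 1015 ≡ 1 (mod 39) ✓

35⁻¹ ≡ 29 (mod 39)


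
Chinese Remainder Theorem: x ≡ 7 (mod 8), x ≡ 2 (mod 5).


m₁ = 8, m₂ = 5, gcd = 1, so CRT applies. M = m₁·m₂ = 40
Let M₁ = M/m₁ = 5, M₂ = M/m₂ = 8
Find y₁ ≡ M₁⁻¹ (mod m₁): 5⁻¹ ≡ 5 (mod 8)
Find y₂ ≡ M₂⁻¹ (mod m₂): 8⁻¹ ≡ 2 (mod 5)
x = a₁·M₁·y₁ + a₂·M₂·y₂ = 7·5·5 + 2·8·2 = 207
Reduce mod 40: x ≡ 7
Check: 7 mod 8 = 7 ✓, 7 mod 5 = 2 ✓

x ≡ 7 (mod 40)


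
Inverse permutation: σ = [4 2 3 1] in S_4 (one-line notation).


To find σ⁻¹, swap domain and range:
σ(1) = 4 → σ⁻¹(4) = 1
σ(2) = 2 → σ⁻¹(2) = 2
σ(3) = 3 → σ⁻¹(3) = 3
σ(4) = 1 → σ⁻¹(1) = 4

σ⁻¹ = [4 2 3 1]


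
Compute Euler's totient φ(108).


Factor n: 108 = 2^2 × 3^3
φ(n) = n · ∏(1 - 1/p) over distinct primes p | n
φ(108) = 108 · (1 - 1/2) · (1 - 1/3) = 36

φ(108) = 36


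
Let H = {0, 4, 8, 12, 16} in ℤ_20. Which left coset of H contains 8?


8 + H = {8 + h (mod 20) : h ∈ H}
8+0=8, 8+4=12, 8+8=16, 8+12=0, 8+16=4
8 + H = {0, 4, 8, 12, 16} = 0 + H

8 + H = {0, 4, 8, 12, 16}


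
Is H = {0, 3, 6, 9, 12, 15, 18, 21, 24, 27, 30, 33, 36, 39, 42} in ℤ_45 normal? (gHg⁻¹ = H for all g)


H = {0, 3, 6, 9, 12, 15, 18, 21, 24, 27, 30, 33, 36, 39, 42} in ℤ_45
ℤ_45 is abelian; every subgroup of an abelian group is normal

Yes, normal subgroup


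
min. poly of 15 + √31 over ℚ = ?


Let α = 15 + √31. Then α - 15 = √31, so (α - 15)² = 31, giving α² - 30α + 194 = 0. Degree 2 and α ∉ ℚ, so this is the minimal polynomial.

Minimal polynomial: x² - 30x + 194


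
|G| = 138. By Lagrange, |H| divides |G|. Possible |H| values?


Lagrange's theorem: |H| divides |G|
|G| = 138
Divisors of 138: 1, 2, 3, 6, 23, 46, 69, 138

Possible subgroup orders: {1, 2, 3, 6, 23, 46, 69, 138}


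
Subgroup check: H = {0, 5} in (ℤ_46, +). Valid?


Subgroup test for H = {0, 5} in (ℤ_46, +):
(1) 0 ∈ H? Yes
(2) Closure: for all a,b ∈ H, (a+b) mod 46 ∈ H? No  [counterexample: 5 + 5 = 10 ∉ H]
(3) Inverses: for all a ∈ H, -a mod 46 ∈ H? No

No, H is not a subgroup of ℤ_46


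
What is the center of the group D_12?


Z(G) = {g ∈ G | gx = xg for all x ∈ G}
For even n, Z(D_n) = {e, r^(n/2)}: the 180° rotation r^6 commutes with every reflection and rotation

Z(D_12) = {e, r^6}


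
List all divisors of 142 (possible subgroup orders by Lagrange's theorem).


Lagrange's theorem: |H| divides |G|
|G| = 142
Divisors of 142: 1, 2, 71, 142

Possible subgroup orders: {1, 2, 71, 142}


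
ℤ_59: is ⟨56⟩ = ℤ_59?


g generates ℤ_n iff gcd(g, n) = 1
gcd(56, 59) = 1
Since gcd = 1, 56 is a generator.

Yes, 56 generates ℤ_59


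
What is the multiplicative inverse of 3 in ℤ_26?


Use the extended Euclidean algorithm to write 1 = 3·s + 26·t; then s mod 26 is the inverse.
Euclidean algorithm:
  3 = 0·26 + 3
  26 = 8·3 + 2
  3 = 1·2 + 1
  2 = 2·1 + 0
gcd(3,26) = 1
Back-substitution gives: 3·(9) + 26·(-1) = 1
So 3⁻¹ ≡ 9 ≡ 9 (mod 26)
Check: 3 × 9 = 27 ≡ 1 (mod 26) ✓

3⁻¹ ≡ 9 (mod 26)


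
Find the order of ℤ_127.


ℤ_n has n elements.

|ℤ_127| = 127


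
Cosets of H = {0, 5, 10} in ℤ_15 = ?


H = {0, 5, 10}, |H| = 3
Number of cosets = |G|/|H| = 15/3 = 5
0 + H = {0, 5, 10}
1 + H = {1, 6, 11}
2 + H = {2, 7, 12}
3 + H = {3, 8, 13}
4 + H = {4, 9, 14}

Cosets: 0+H={0,5,10}; 1+H={1,6,11}; 2+H={2,7,12}; 3+H={3,8,13}; 4+H={4,9,14}


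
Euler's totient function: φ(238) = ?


Factor n: 238 = 2 × 7 × 17
φ(n) = n · ∏(1 - 1/p) over distinct primes p | n
φ(238) = 238 · (1 - 1/2) · (1 - 1/7) · (1 - 1/17) = 96

φ(238) = 96


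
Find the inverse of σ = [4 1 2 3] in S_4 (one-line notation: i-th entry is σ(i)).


To find σ⁻¹, swap domain and range:
σ(1) = 4 → σ⁻¹(4) = 1
σ(2) = 1 → σ⁻¹(1) = 2
σ(3) = 2 → σ⁻¹(2) = 3
σ(4) = 3 → σ⁻¹(3) = 4

σ⁻¹ = [2 3 4 1]


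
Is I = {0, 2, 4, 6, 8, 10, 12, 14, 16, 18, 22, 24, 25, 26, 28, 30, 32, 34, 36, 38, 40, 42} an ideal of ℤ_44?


Check ideal conditions for I = {0, 2, 4, 6, 8, 10, 12, 14, 16, 18, 22, 24, 25, 26, 28, 30, 32, 34, 36, 38, 40, 42} in ℤ_44:
(1) I is an additive subgroup? No
(2) For r ∈ ℤ_44 and a ∈ I: r·a ∈ I? No  [counterexample: r=2, a=10, r·a mod 44 = 20 ∉ I]

No, I is not an ideal of ℤ_44


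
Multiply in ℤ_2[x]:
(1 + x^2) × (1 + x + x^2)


Expand and collect like terms; reduce coefficients mod 2:
x^0: 1·1 = 1 ≡ 1 (mod 2)
x^1: 1·1 + 0·1 = 1 ≡ 1 (mod 2)
x^2: 1·1 + 0·1 + 1·1 = 2 ≡ 0 (mod 2)
x^3: 0·1 + 1·1 = 1 ≡ 1 (mod 2)
x^4: 1·1 = 1 ≡ 1 (mod 2)
Result: 1 + x + x^3 + x^4

f · g = 1 + x + x^3 + x^4


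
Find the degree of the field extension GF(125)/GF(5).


GF(125) = GF(5^3), so the extension degree is 3

[GF(125)/GF(5)] = 3


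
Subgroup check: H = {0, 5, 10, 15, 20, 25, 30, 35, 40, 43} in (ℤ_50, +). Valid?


Subgroup test for H = {0, 5, 10, 15, 20, 25, 30, 35, 40, 43} in (ℤ_50, +):
(1) 0 ∈ H? Yes
(2) Closure: for all a,b ∈ H, (a+b) mod 50 ∈ H? No  [counterexample: 5 + 40 = 45 ∉ H]
(3) Inverses: for all a ∈ H, -a mod 50 ∈ H? No

No, H is not a subgroup of ℤ_50


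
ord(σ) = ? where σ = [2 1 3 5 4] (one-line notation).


Cycle decomposition: (1 2) (4 5)
Cycle lengths: 2, 2
Order = lcm(2, 2) = 2

ord(σ) = 2


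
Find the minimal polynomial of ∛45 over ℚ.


∛45 satisfies x³ - 45 = 0, irreducible over ℚ (no rational root; 45 is not a perfect cube)

Minimal polynomial: x³ - 45


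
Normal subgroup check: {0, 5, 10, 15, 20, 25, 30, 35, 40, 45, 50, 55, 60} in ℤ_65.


H = {0, 5, 10, 15, 20, 25, 30, 35, 40, 45, 50, 55, 60} in ℤ_65
ℤ_65 is abelian; every subgroup of an abelian group is normal

Yes, normal subgroup


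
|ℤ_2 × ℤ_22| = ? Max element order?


|ℤ_2 × ℤ_22| = 2 × 22 = 44
Max element order = lcm(2,22) = 22
Cyclic? No (gcd=2)

|ℤ_2×ℤ_22| = 44, max element order = 22


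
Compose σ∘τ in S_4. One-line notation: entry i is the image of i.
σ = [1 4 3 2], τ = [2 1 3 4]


σ∘τ: apply τ first, then σ
1 →τ 2 →σ 4
2 →τ 1 →σ 1
3 →τ 3 →σ 3
4 →τ 4 →σ 2

σ∘τ = [4 1 3 2]


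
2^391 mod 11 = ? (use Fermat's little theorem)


Fermat's little theorem: if p is prime and gcd(a,p)=1, then a^(p-1) ≡ 1 (mod p)
p = 11 is prime, gcd(2,11) = 1
Reduce exponent: 391 mod 10 = 1
So 2^391 ≡ 2^1 (mod 11)
2^1 mod 11 = 2

2^391 ≡ 2 (mod 11)


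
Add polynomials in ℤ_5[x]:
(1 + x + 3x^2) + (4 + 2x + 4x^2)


Add coefficients mod 5:
x^0: 1 + 4 = 0 (mod 5)
x^1: 1 + 2 = 3 (mod 5)
x^2: 3 + 4 = 2 (mod 5)
Result: 3x + 2x^2

f + g = 3x + 2x^2


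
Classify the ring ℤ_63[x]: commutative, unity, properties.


ℤ_63 has zero divisors (3·21 ≡ 0), and these lift to constant zero divisors in ℤ_63[x]; so not an integral domain
Commutative: Yes
Integral domain: No
Has unity: Yes

ℤ_63[x]: Commutative=Yes, Unity=Yes


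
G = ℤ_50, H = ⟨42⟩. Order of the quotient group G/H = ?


|⟨42⟩| = n / gcd(42, 50) = 50 / 2 = 25
H is normal (ℤ_50 is abelian).
|G/H| = |G| / |H| = 50 / 25 = 2

|G/H| = 2


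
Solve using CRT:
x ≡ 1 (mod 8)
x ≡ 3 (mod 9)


m₁ = 8, m₂ = 9, gcd = 1, so CRT applies. M = m₁·m₂ = 72
Let M₁ = M/m₁ = 9, M₂ = M/m₂ = 8
Find y₁ ≡ M₁⁻¹ (mod m₁): 9⁻¹ ≡ 1 (mod 8)
Find y₂ ≡ M₂⁻¹ (mod m₂): 8⁻¹ ≡ 8 (mod 9)
x = a₁·M₁·y₁ + a₂·M₂·y₂ = 1·9·1 + 3·8·8 = 201
Reduce mod 72: x ≡ 57
Check: 57 mod 8 = 1 ✓, 57 mod 9 = 3 ✓

x ≡ 57 (mod 72)


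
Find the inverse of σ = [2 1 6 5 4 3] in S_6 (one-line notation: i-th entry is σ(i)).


To find σ⁻¹, swap domain and range:
σ(1) = 2 → σ⁻¹(2) = 1
σ(2) = 1 → σ⁻¹(1) = 2
σ(3) = 6 → σ⁻¹(6) = 3
σ(4) = 5 → σ⁻¹(5) = 4
σ(5) = 4 → σ⁻¹(4) = 5
σ(6) = 3 → σ⁻¹(3) = 6

σ⁻¹ = [2 1 6 5 4 3]


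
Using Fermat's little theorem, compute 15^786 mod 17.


Fermat's little theorem: if p is prime and gcd(a,p)=1, then a^(p-1) ≡ 1 (mod p)
p = 17 is prime, gcd(15,17) = 1
Reduce exponent: 786 mod 16 = 2
So 15^786 ≡ 15^2 (mod 17)
15^2 mod 17 = 4

15^786 ≡ 4 (mod 17)


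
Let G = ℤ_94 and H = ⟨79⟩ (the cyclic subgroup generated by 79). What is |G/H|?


|⟨79⟩| = n / gcd(79, 94) = 94 / 1 = 94
H is normal (ℤ_94 is abelian).
|G/H| = |G| / |H| = 94 / 94 = 1

|G/H| = 1


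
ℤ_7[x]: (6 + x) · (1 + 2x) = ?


Expand and collect like terms; reduce coefficients mod 7:
x^0: 6·1 = 6 ≡ 6 (mod 7)
x^1: 6·2 + 1·1 = 13 ≡ 6 (mod 7)
x^2: 1·2 = 2 ≡ 2 (mod 7)
Result: 6 + 6x + 2x^2

f · g = 6 + 6x + 2x^2


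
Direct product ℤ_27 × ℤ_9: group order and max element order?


|ℤ_27 × ℤ_9| = 27 × 9 = 243
Max element order = lcm(27,9) = 27
Cyclic? No (gcd=9)

|ℤ_27×ℤ_9| = 243, max element order = 27


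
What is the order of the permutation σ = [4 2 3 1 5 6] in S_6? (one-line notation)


Cycle decomposition: (1 4)
Cycle lengths: 2
Order = lcm(2) = 2

ord(σ) = 2


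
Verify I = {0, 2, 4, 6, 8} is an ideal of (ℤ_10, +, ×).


Check ideal conditions for I = {0, 2, 4, 6, 8} in ℤ_10:
(1) I is an additive subgroup? Yes
(2) For r ∈ ℤ_10 and a ∈ I: r·a ∈ I? Yes

Yes, I is an ideal of ℤ_10


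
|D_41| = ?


|D_n| = 2n (n rotations and n reflections)
|D_41| = 2×41 = 82

|D_41| = 82


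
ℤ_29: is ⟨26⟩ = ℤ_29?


g generates ℤ_n iff gcd(g, n) = 1
gcd(26, 29) = 1
Since gcd = 1, 26 is a generator.

Yes, 26 generates ℤ_29


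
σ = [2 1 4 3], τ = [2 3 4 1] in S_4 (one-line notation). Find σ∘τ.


σ∘τ: apply τ first, then σ
1 →τ 2 →σ 1
2 →τ 3 →σ 4
3 →τ 4 →σ 3
4 →τ 1 →σ 2

σ∘τ = [1 4 3 2]


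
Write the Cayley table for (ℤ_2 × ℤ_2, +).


Elements: {(0,0), (0,1), (1,0), (1,1)}
Operation: componentwise addition mod (2, 2)
Entry (a, b) = ((a₁+b₁) mod 2, (a₂+b₂) mod 2)

Cayley table:
      | (0,0) | (0,1) | (1,0) | (1,1)
(0,0) | (0,0) | (0,1) | (1,0) | (1,1)
(0,1) | (0,1) | (0,0) | (1,1) | (1,0)
(1,0) | (1,0) | (1,1) | (0,0) | (0,1)
(1,1) | (1,1) | (1,0) | (0,1) | (0,0)


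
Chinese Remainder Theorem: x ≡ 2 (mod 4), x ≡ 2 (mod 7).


m₁ = 4, m₂ = 7, gcd = 1, so CRT applies. M = m₁·m₂ = 28
Let M₁ = M/m₁ = 7, M₂ = M/m₂ = 4
Find y₁ ≡ M₁⁻¹ (mod m₁): 7⁻¹ ≡ 3 (mod 4)
Find y₂ ≡ M₂⁻¹ (mod m₂): 4⁻¹ ≡ 2 (mod 7)
x = a₁·M₁·y₁ + a₂·M₂·y₂ = 2·7·3 + 2·4·2 = 58
Reduce mod 28: x ≡ 2
Check: 2 mod 4 = 2 ✓, 2 mod 7 = 2 ✓

x ≡ 2 (mod 28)


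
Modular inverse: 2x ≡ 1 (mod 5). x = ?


Use the extended Euclidean algorithm to write 1 = 2·s + 5·t; then s mod 5 is the inverse.
Euclidean algorithm:
  2 = 0·5 + 2
  5 = 2·2 + 1
  2 = 2·1 + 0
gcd(2,5) = 1
Back-substitution gives: 2·(-2) + 5·(1) = 1
So 2⁻¹ ≡ -2 ≡ 3 (mod 5)
Check: 2 × 3 = 6 ≡ 1 (mod 5) ✓

2⁻¹ ≡ 3 (mod 5)


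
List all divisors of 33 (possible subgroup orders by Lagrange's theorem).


Lagrange's theorem: |H| divides |G|
|G| = 33
Divisors of 33: 1, 3, 11, 33

Possible subgroup orders: {1, 3, 11, 33}


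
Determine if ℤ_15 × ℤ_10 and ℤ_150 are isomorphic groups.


Comparing ℤ_15 × ℤ_10 and ℤ_150:
gcd(15,10) = 5 ≠ 1. Max element order in ℤ_15×ℤ_10 is lcm(15,10) = 30 < 150, so it has no element of order 150

No, ℤ_15 × ℤ_10 ≇ ℤ_150


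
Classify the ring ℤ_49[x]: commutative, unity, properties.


ℤ_49 has zero divisors (7·7 ≡ 0), and these lift to constant zero divisors in ℤ_49[x]; so not an integral domain
Commutative: Yes
Integral domain: No
Has unity: Yes

ℤ_49[x]: Commutative=Yes, Unity=Yes


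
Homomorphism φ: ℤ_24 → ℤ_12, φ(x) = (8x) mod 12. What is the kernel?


Kernel = preimage of identity
ker(φ) = {x ∈ ℤ_24 : 8x ≡ 0 (mod 12)}. Since 12 | 24, φ is well-defined. The kernel is the cyclic subgroup ⟨3⟩ of ℤ_24 (order 8), i.e. {0, 3, 6, 9, 12, 15, 18, 21}

ker(φ) = {0, 3, 6, 9, 12, 15, 18, 21}


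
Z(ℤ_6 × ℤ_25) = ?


Z(G) = {g ∈ G | gx = xg for all x ∈ G}
Direct product of abelian groups is abelian, so Z(G) = G

Z(ℤ_6 × ℤ_25) = ℤ_6 × ℤ_25


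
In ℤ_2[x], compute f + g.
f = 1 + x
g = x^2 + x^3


Add coefficients mod 2:
x^0: 1 + 0 = 1 (mod 2)
x^1: 1 + 0 = 1 (mod 2)
x^2: 0 + 1 = 1 (mod 2)
x^3: 0 + 1 = 1 (mod 2)
Result: 1 + x + x^2 + x^3

f + g = 1 + x + x^2 + x^3


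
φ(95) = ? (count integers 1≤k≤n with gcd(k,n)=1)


Factor n: 95 = 5 × 19
φ(n) = n · ∏(1 - 1/p) over distinct primes p | n
φ(95) = 95 · (1 - 1/5) · (1 - 1/19) = 72

φ(95) = 72


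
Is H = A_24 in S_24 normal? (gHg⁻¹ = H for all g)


H = A_24 in S_24
A_24 has index 2 in S_24, and every subgroup of index 2 is normal

Yes, normal subgroup
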